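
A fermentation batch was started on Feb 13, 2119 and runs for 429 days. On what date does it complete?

Advancing 429 days from February 13, 2119.
February has 28 days, so 28 − 13 = 15 days remain after February 13, 2119; 429 − 15 = 414 left.
March 2119 has 31 days: 414 − 31 = 383 left.
April 2119 has 30 days: 383 − 30 = 353 left.
May 2119 has 31 days: 353 − 31 = 322 left.
June 2119 has 30 days: 322 − 30 = 292 left.
July 2119 has 31 days: 292 − 31 = 261 left.
August 2119 has 31 days: 261 − 31 = 230 left.
September 2119 has 30 days: 230 − 30 = 200 left.
October 2119 has 31 days: 200 − 31 = 169 left.
November 2119 has 30 days: 169 − 30 = 139 left.
December 2119 has 31 days: 139 − 31 = 108 left.
January 2120 has 31 days: 108 − 31 = 77 left.
February 2120 has 29 days (2120 is a leap year): 77 − 29 = 48 left.
March 2120 has 31 days: 48 − 31 = 17 left.
17 days into April 2120 → April 17, 2120.

April 17, 2120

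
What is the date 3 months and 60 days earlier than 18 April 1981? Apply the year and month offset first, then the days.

Going back 3 months and 60 days from April 18, 1981: first the month/year part, then the days.
month 4 − 3 = 1 → January 1981.
Day 18 is valid in January, giving January 18, 1981.
Now subtract 60 days from January 18, 1981.
Going back 18 days from January 18, 1981 reaches the end of the previous month; 60 − 18 = 42 left.
December 1980 has 31 days: 42 − 31 = 11 left.
November 1980 has 30 days; 30 − 11 = 19 → November 19, 1980.

November 19, 1980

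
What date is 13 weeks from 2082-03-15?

Counting forward 13 weeks = 91 days from March 15, 2082.
March has 31 days, so 31 − 15 = 16 days remain after March 15, 2082; 91 − 16 = 75 left.
April 2082 has 30 days: 75 − 30 = 45 left.
May 2082 has 31 days: 45 − 31 = 14 left.
14 days into June 2082 → June 14, 2082.

June 14, 2082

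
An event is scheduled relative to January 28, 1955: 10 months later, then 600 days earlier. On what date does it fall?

April 7, 1954

Advancing 10 months from January 28, 1955:
month 1 + 10 = 11 → November 1955.
Day 28 is valid in November, giving November 28, 1955.
Going back 600 days from November 28, 1955:
Going back 28 days from November 28, 1955 reaches the end of the previous month; 600 − 28 = 572 left.
October 1955 has 31 days: 572 − 31 = 541 left.
September 1955 has 30 days: 541 − 30 = 511 left.
August 1955 has 31 days: 511 − 31 = 480 left.
July 1955 has 31 days: 480 − 31 = 449 left.
June 1955 has 30 days: 449 − 30 = 419 left.
May 1955 has 31 days: 419 − 31 = 388 left.
April 1955 has 30 days: 388 − 30 = 358 left.
March 1955 has 31 days: 358 − 31 = 327 left.
February 1955 has 28 days (1955 is not a leap year): 327 − 28 = 299 left.
January 1955 has 31 days: 299 − 31 = 268 left.
December 1954 has 31 days: 268 − 31 = 237 left.
November 1954 has 30 days: 237 − 30 = 207 left.
October 1954 has 31 days: 207 − 31 = 176 left.
September 1954 has 30 days: 176 − 30 = 146 left.
August 1954 has 31 days: 146 − 31 = 115 left.
July 1954 has 31 days: 115 − 31 = 84 left.
June 1954 has 30 days: 84 − 30 = 54 left.
May 1954 has 31 days: 54 − 31 = 23 left.
April 1954 has 30 days; 30 − 23 = 7 → April 7, 1954.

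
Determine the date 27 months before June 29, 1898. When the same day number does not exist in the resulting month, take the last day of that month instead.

March 29, 1896

Subtracting 27 months from June 29, 1898.
month 6 − 27 = -21, which is month 3 of year 1896 → March 1896.
Day 29 is valid in March, giving March 29, 1896.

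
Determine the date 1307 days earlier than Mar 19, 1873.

August 20, 1869

Going back 1307 days from March 19, 1873.
Going back 19 days from March 19, 1873 reaches the end of the previous month; 1307 − 19 = 1288 left.
February 1873 has 28 days (1873 is not a leap year): 1288 − 28 = 1260 left.
January 1873 has 31 days: 1260 − 31 = 1229 left.
December 1872 has 31 days: 1229 − 31 = 1198 left.
November 1872 has 30 days: 1198 − 30 = 1168 left.
October 1872 has 31 days: 1168 − 31 = 1137 left.
September 1872 has 30 days: 1137 − 30 = 1107 left.
August 1872 has 31 days: 1107 − 31 = 1076 left.
July 1872 has 31 days: 1076 − 31 = 1045 left.
June 1872 has 30 days: 1045 − 30 = 1015 left.
May 1872 has 31 days: 1015 − 31 = 984 left.
April 1872 has 30 days: 984 − 30 = 954 left.
March 1872 has 31 days: 954 − 31 = 923 left.
February 1872 has 29 days (1872 is a leap year): 923 − 29 = 894 left.
January 1872 has 31 days: 894 − 31 = 863 left.
December 1871 has 31 days: 863 − 31 = 832 left.
November 1871 has 30 days: 832 − 30 = 802 left.
October 1871 has 31 days: 802 − 31 = 771 left.
September 1871 has 30 days: 771 − 30 = 741 left.
August 1871 has 31 days: 741 − 31 = 710 left.
July 1871 has 31 days: 710 − 31 = 679 left.
June 1871 has 30 days: 679 − 30 = 649 left.
May 1871 has 31 days: 649 − 31 = 618 left.
April 1871 has 30 days: 618 − 30 = 588 left.
March 1871 has 31 days: 588 − 31 = 557 left.
February 1871 has 28 days (1871 is not a leap year): 557 − 28 = 529 left.
January 1871 has 31 days: 529 − 31 = 498 left.
December 1870 has 31 days: 498 − 31 = 467 left.
November 1870 has 30 days: 467 − 30 = 437 left.
October 1870 has 31 days: 437 − 31 = 406 left.
September 1870 has 30 days: 406 − 30 = 376 left.
August 1870 has 31 days: 376 − 31 = 345 left.
July 1870 has 31 days: 345 − 31 = 314 left.
June 1870 has 30 days: 314 − 30 = 284 left.
May 1870 has 31 days: 284 − 31 = 253 left.
April 1870 has 30 days: 253 − 30 = 223 left.
March 1870 has 31 days: 223 − 31 = 192 left.
February 1870 has 28 days (1870 is not a leap year): 192 − 28 = 164 left.
January 1870 has 31 days: 164 − 31 = 133 left.
December 1869 has 31 days: 133 − 31 = 102 left.
November 1869 has 30 days: 102 − 30 = 72 left.
October 1869 has 31 days: 72 − 31 = 41 left.
September 1869 has 30 days: 41 − 30 = 11 left.
August 1869 has 31 days; 31 − 11 = 20 → August 20, 1869.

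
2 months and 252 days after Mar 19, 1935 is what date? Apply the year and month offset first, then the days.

January 26, 1936

Adding 2 months and 252 days from March 19, 1935: first the month/year part, then the days.
month 3 + 2 = 5 → May 1935.
Day 19 is valid in May, giving May 19, 1935.
Now add 252 days from May 19, 1935.
May has 31 days, so 31 − 19 = 12 days remain after May 19, 1935; 252 − 12 = 240 left.
June 1935 has 30 days: 240 − 30 = 210 left.
July 1935 has 31 days: 210 − 31 = 179 left.
August 1935 has 31 days: 179 − 31 = 148 left.
September 1935 has 30 days: 148 − 30 = 118 left.
October 1935 has 31 days: 118 − 31 = 87 left.
November 1935 has 30 days: 87 − 30 = 57 left.
December 1935 has 31 days: 57 − 31 = 26 left.
26 days into January 1936 → January 26, 1936.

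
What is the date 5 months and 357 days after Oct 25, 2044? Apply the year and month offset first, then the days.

Adding 5 months and 357 days from October 25, 2044: first the month/year part, then the days.
month 10 + 5 = 15, which is month 3 of year 2045 → March 2045.
Day 25 is valid in March, giving March 25, 2045.
Now add 357 days from March 25, 2045.
March has 31 days, so 31 − 25 = 6 days remain after March 25, 2045; 357 − 6 = 351 left.
April 2045 has 30 days: 351 − 30 = 321 left.
May 2045 has 31 days: 321 − 31 = 290 left.
June 2045 has 30 days: 290 − 30 = 260 left.
July 2045 has 31 days: 260 − 31 = 229 left.
August 2045 has 31 days: 229 − 31 = 198 left.
September 2045 has 30 days: 198 − 30 = 168 left.
October 2045 has 31 days: 168 − 31 = 137 left.
November 2045 has 30 days: 137 − 30 = 107 left.
December 2045 has 31 days: 107 − 31 = 76 left.
January 2046 has 31 days: 76 − 31 = 45 left.
February 2046 has 28 days (2046 is not a leap year): 45 − 28 = 17 left.
17 days into March 2046 → March 17, 2046.

March 17, 2046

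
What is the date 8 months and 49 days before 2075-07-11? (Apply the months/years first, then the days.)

Subtracting 8 months and 49 days from July 11, 2075: first the month/year part, then the days.
month 7 − 8 = -1, which is month 11 of year 2074 → November 2074.
Day 11 is valid in November, giving November 11, 2074.
Now subtract 49 days from November 11, 2074.
Going back 11 days from November 11, 2074 reaches the end of the previous month; 49 − 11 = 38 left.
October 2074 has 31 days: 38 − 31 = 7 left.
September 2074 has 30 days; 30 − 7 = 23 → September 23, 2074.

September 23, 2074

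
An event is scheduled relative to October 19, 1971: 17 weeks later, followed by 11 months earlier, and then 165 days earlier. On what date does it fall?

October 1, 1970

Advancing 17 weeks (= 119 days) from October 19, 1971:
October has 31 days, so 31 − 19 = 12 days remain after October 19, 1971; 119 − 12 = 107 left.
November 1971 has 30 days: 107 − 30 = 77 left.
December 1971 has 31 days: 77 − 31 = 46 left.
January 1972 has 31 days: 46 − 31 = 15 left.
15 days into February 1972 → February 15, 1972.
Subtracting 11 months from February 15, 1972:
month 2 − 11 = -9, which is month 3 of year 1971 → March 1971.
Day 15 is valid in March, giving March 15, 1971.
Subtracting 165 days from March 15, 1971:
Going back 15 days from March 15, 1971 reaches the end of the previous month; 165 − 15 = 150 left.
February 1971 has 28 days (1971 is not a leap year): 150 − 28 = 122 left.
January 1971 has 31 days: 122 − 31 = 91 left.
December 1970 has 31 days: 91 − 31 = 60 left.
November 1970 has 30 days: 60 − 30 = 30 left.
October 1970 has 31 days; 31 − 30 = 1 → October 1, 1970.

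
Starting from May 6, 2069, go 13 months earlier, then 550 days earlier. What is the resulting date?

October 4, 2066

Going back 13 months from May 6, 2069:
month 5 − 13 = -8, which is month 4 of year 2068 → April 2068.
Day 6 is valid in April, giving April 6, 2068.
Counting back 550 days from April 6, 2068:
Going back 6 days from April 6, 2068 reaches the end of the previous month; 550 − 6 = 544 left.
March 2068 has 31 days: 544 − 31 = 513 left.
February 2068 has 29 days (2068 is a leap year): 513 − 29 = 484 left.
January 2068 has 31 days: 484 − 31 = 453 left.
December 2067 has 31 days: 453 − 31 = 422 left.
November 2067 has 30 days: 422 − 30 = 392 left.
October 2067 has 31 days: 392 − 31 = 361 left.
September 2067 has 30 days: 361 − 30 = 331 left.
August 2067 has 31 days: 331 − 31 = 300 left.
July 2067 has 31 days: 300 − 31 = 269 left.
June 2067 has 30 days: 269 − 30 = 239 left.
May 2067 has 31 days: 239 − 31 = 208 left.
April 2067 has 30 days: 208 − 30 = 178 left.
March 2067 has 31 days: 178 − 31 = 147 left.
February 2067 has 28 days (2067 is not a leap year): 147 − 28 = 119 left.
January 2067 has 31 days: 119 − 31 = 88 left.
December 2066 has 31 days: 88 − 31 = 57 left.
November 2066 has 30 days: 57 − 30 = 27 left.
October 2066 has 31 days; 31 − 27 = 4 → October 4, 2066.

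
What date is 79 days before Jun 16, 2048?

Counting back 79 days from June 16, 2048.
Going back 16 days from June 16, 2048 reaches the end of the previous month; 79 − 16 = 63 left.
May 2048 has 31 days: 63 − 31 = 32 left.
April 2048 has 30 days: 32 − 30 = 2 left.
March 2048 has 31 days; 31 − 2 = 29 → March 29, 2048.

March 29, 2048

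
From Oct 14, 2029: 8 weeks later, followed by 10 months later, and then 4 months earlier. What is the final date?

Advancing 8 weeks (= 56 days) from October 14, 2029:
October has 31 days, so 31 − 14 = 17 days remain after October 14, 2029; 56 − 17 = 39 left.
November 2029 has 30 days: 39 − 30 = 9 left.
9 days into December 2029 → December 9, 2029.
Adding 10 months from December 9, 2029:
month 12 + 10 = 22, which is month 10 of year 2030 → October 2030.
Day 9 is valid in October, giving October 9, 2030.
Counting back 4 months from October 9, 2030:
month 10 − 4 = 6 → June 2030.
Day 9 is valid in June, giving June 9, 2030.

June 9, 2030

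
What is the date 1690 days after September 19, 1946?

Advancing 1690 days from September 19, 1946.
September has 30 days, so 30 − 19 = 11 days remain after September 19, 1946; 1690 − 11 = 1679 left.
October 1946 has 31 days: 1679 − 31 = 1648 left.
November 1946 has 30 days: 1648 − 30 = 1618 left.
December 1946 has 31 days: 1618 − 31 = 1587 left.
January 1947 has 31 days: 1587 − 31 = 1556 left.
February 1947 has 28 days (1947 is not a leap year): 1556 − 28 = 1528 left.
March 1947 has 31 days: 1528 − 31 = 1497 left.
April 1947 has 30 days: 1497 − 30 = 1467 left.
May 1947 has 31 days: 1467 − 31 = 1436 left.
June 1947 has 30 days: 1436 − 30 = 1406 left.
July 1947 has 31 days: 1406 − 31 = 1375 left.
August 1947 has 31 days: 1375 − 31 = 1344 left.
September 1947 has 30 days: 1344 − 30 = 1314 left.
October 1947 has 31 days: 1314 − 31 = 1283 left.
November 1947 has 30 days: 1283 − 30 = 1253 left.
December 1947 has 31 days: 1253 − 31 = 1222 left.
January 1948 has 31 days: 1222 − 31 = 1191 left.
February 1948 has 29 days (1948 is a leap year): 1191 − 29 = 1162 left.
March 1948 has 31 days: 1162 − 31 = 1131 left.
April 1948 has 30 days: 1131 − 30 = 1101 left.
May 1948 has 31 days: 1101 − 31 = 1070 left.
June 1948 has 30 days: 1070 − 30 = 1040 left.
July 1948 has 31 days: 1040 − 31 = 1009 left.
August 1948 has 31 days: 1009 − 31 = 978 left.
September 1948 has 30 days: 978 − 30 = 948 left.
October 1948 has 31 days: 948 − 31 = 917 left.
November 1948 has 30 days: 917 − 30 = 887 left.
December 1948 has 31 days: 887 − 31 = 856 left.
January 1949 has 31 days: 856 − 31 = 825 left.
February 1949 has 28 days (1949 is not a leap year): 825 − 28 = 797 left.
March 1949 has 31 days: 797 − 31 = 766 left.
April 1949 has 30 days: 766 − 30 = 736 left.
May 1949 has 31 days: 736 − 31 = 705 left.
June 1949 has 30 days: 705 − 30 = 675 left.
July 1949 has 31 days: 675 − 31 = 644 left.
August 1949 has 31 days: 644 − 31 = 613 left.
September 1949 has 30 days: 613 − 30 = 583 left.
October 1949 has 31 days: 583 − 31 = 552 left.
November 1949 has 30 days: 552 − 30 = 522 left.
December 1949 has 31 days: 522 − 31 = 491 left.
January 1950 has 31 days: 491 − 31 = 460 left.
February 1950 has 28 days (1950 is not a leap year): 460 − 28 = 432 left.
March 1950 has 31 days: 432 − 31 = 401 left.
April 1950 has 30 days: 401 − 30 = 371 left.
May 1950 has 31 days: 371 − 31 = 340 left.
June 1950 has 30 days: 340 − 30 = 310 left.
July 1950 has 31 days: 310 − 31 = 279 left.
August 1950 has 31 days: 279 − 31 = 248 left.
September 1950 has 30 days: 248 − 30 = 218 left.
October 1950 has 31 days: 218 − 31 = 187 left.
November 1950 has 30 days: 187 − 30 = 157 left.
December 1950 has 31 days: 157 − 31 = 126 left.
January 1951 has 31 days: 126 − 31 = 95 left.
February 1951 has 28 days (1951 is not a leap year): 95 − 28 = 67 left.
March 1951 has 31 days: 67 − 31 = 36 left.
April 1951 has 30 days: 36 − 30 = 6 left.
6 days into May 1951 → May 6, 1951.

May 6, 1951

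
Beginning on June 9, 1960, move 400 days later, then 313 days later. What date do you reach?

Advancing 400 days from June 9, 1960:
June has 30 days, so 30 − 9 = 21 days remain after June 9, 1960; 400 − 21 = 379 left.
July 1960 has 31 days: 379 − 31 = 348 left.
August 1960 has 31 days: 348 − 31 = 317 left.
September 1960 has 30 days: 317 − 30 = 287 left.
October 1960 has 31 days: 287 − 31 = 256 left.
November 1960 has 30 days: 256 − 30 = 226 left.
December 1960 has 31 days: 226 − 31 = 195 left.
January 1961 has 31 days: 195 − 31 = 164 left.
February 1961 has 28 days (1961 is not a leap year): 164 − 28 = 136 left.
March 1961 has 31 days: 136 − 31 = 105 left.
April 1961 has 30 days: 105 − 30 = 75 left.
May 1961 has 31 days: 75 − 31 = 44 left.
June 1961 has 30 days: 44 − 30 = 14 left.
14 days into July 1961 → July 14, 1961.
Advancing 313 days from July 14, 1961:
July has 31 days, so 31 − 14 = 17 days remain after July 14, 1961; 313 − 17 = 296 left.
August 1961 has 31 days: 296 − 31 = 265 left.
September 1961 has 30 days: 265 − 30 = 235 left.
October 1961 has 31 days: 235 − 31 = 204 left.
November 1961 has 30 days: 204 − 30 = 174 left.
December 1961 has 31 days: 174 − 31 = 143 left.
January 1962 has 31 days: 143 − 31 = 112 left.
February 1962 has 28 days (1962 is not a leap year): 112 − 28 = 84 left.
March 1962 has 31 days: 84 − 31 = 53 left.
April 1962 has 30 days: 53 − 30 = 23 left.
23 days into May 1962 → May 23, 1962.

May 23, 1962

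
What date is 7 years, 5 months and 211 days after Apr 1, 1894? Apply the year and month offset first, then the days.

Advancing 7 years, 5 months and 211 days from April 1, 1894: first the month/year part, then the days.
+7 years → 1901; month 4 + 5 = 9 → September 1901.
Day 1 is valid in September, giving September 1, 1901.
Now add 211 days from September 1, 1901.
September has 30 days, so 30 − 1 = 29 days remain after September 1, 1901; 211 − 29 = 182 left.
October 1901 has 31 days: 182 − 31 = 151 left.
November 1901 has 30 days: 151 − 30 = 121 left.
December 1901 has 31 days: 121 − 31 = 90 left.
January 1902 has 31 days: 90 − 31 = 59 left.
February 1902 has 28 days (1902 is not a leap year): 59 − 28 = 31 left.
31 days into March 1902 → March 31, 1902.

March 31, 1902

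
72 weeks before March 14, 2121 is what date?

Subtracting 72 weeks = 504 days from March 14, 2121.
Going back 14 days from March 14, 2121 reaches the end of the previous month; 504 − 14 = 490 left.
February 2121 has 28 days (2121 is not a leap year): 490 − 28 = 462 left.
January 2121 has 31 days: 462 − 31 = 431 left.
December 2120 has 31 days: 431 − 31 = 400 left.
November 2120 has 30 days: 400 − 30 = 370 left.
October 2120 has 31 days: 370 − 31 = 339 left.
September 2120 has 30 days: 339 − 30 = 309 left.
August 2120 has 31 days: 309 − 31 = 278 left.
July 2120 has 31 days: 278 − 31 = 247 left.
June 2120 has 30 days: 247 − 30 = 217 left.
May 2120 has 31 days: 217 − 31 = 186 left.
April 2120 has 30 days: 186 − 30 = 156 left.
March 2120 has 31 days: 156 − 31 = 125 left.
February 2120 has 29 days (2120 is a leap year): 125 − 29 = 96 left.
January 2120 has 31 days: 96 − 31 = 65 left.
December 2119 has 31 days: 65 − 31 = 34 left.
November 2119 has 30 days: 34 − 30 = 4 left.
October 2119 has 31 days; 31 − 4 = 27 → October 27, 2119.

October 27, 2119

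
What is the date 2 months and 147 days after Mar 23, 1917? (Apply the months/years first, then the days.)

Advancing 2 months and 147 days from March 23, 1917: first the month/year part, then the days.
month 3 + 2 = 5 → May 1917.
Day 23 is valid in May, giving May 23, 1917.
Now add 147 days from May 23, 1917.
May has 31 days, so 31 − 23 = 8 days remain after May 23, 1917; 147 − 8 = 139 left.
June 1917 has 30 days: 139 − 30 = 109 left.
July 1917 has 31 days: 109 − 31 = 78 left.
August 1917 has 31 days: 78 − 31 = 47 left.
September 1917 has 30 days: 47 − 30 = 17 left.
17 days into October 1917 → October 17, 1917.

October 17, 1917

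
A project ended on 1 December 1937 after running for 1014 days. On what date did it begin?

Counting back 1014 days from December 1, 1937.
Going back 1 day from December 1, 1937 reaches the end of the previous month; 1014 − 1 = 1013 left.
November 1937 has 30 days: 1013 − 30 = 983 left.
October 1937 has 31 days: 983 − 31 = 952 left.
September 1937 has 30 days: 952 − 30 = 922 left.
August 1937 has 31 days: 922 − 31 = 891 left.
July 1937 has 31 days: 891 − 31 = 860 left.
June 1937 has 30 days: 860 − 30 = 830 left.
May 1937 has 31 days: 830 − 31 = 799 left.
April 1937 has 30 days: 799 − 30 = 769 left.
March 1937 has 31 days: 769 − 31 = 738 left.
February 1937 has 28 days (1937 is not a leap year): 738 − 28 = 710 left.
January 1937 has 31 days: 710 − 31 = 679 left.
December 1936 has 31 days: 679 − 31 = 648 left.
November 1936 has 30 days: 648 − 30 = 618 left.
October 1936 has 31 days: 618 − 31 = 587 left.
September 1936 has 30 days: 587 − 30 = 557 left.
August 1936 has 31 days: 557 − 31 = 526 left.
July 1936 has 31 days: 526 − 31 = 495 left.
June 1936 has 30 days: 495 − 30 = 465 left.
May 1936 has 31 days: 465 − 31 = 434 left.
April 1936 has 30 days: 434 − 30 = 404 left.
March 1936 has 31 days: 404 − 31 = 373 left.
February 1936 has 29 days (1936 is a leap year): 373 − 29 = 344 left.
January 1936 has 31 days: 344 − 31 = 313 left.
December 1935 has 31 days: 313 − 31 = 282 left.
November 1935 has 30 days: 282 − 30 = 252 left.
October 1935 has 31 days: 252 − 31 = 221 left.
September 1935 has 30 days: 221 − 30 = 191 left.
August 1935 has 31 days: 191 − 31 = 160 left.
July 1935 has 31 days: 160 − 31 = 129 left.
June 1935 has 30 days: 129 − 30 = 99 left.
May 1935 has 31 days: 99 − 31 = 68 left.
April 1935 has 30 days: 68 − 30 = 38 left.
March 1935 has 31 days: 38 − 31 = 7 left.
February 1935 has 28 days; 28 − 7 = 21 → February 21, 1935.

February 21, 1935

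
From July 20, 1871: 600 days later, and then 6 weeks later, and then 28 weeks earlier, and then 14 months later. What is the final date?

Adding 600 days from July 20, 1871:
July has 31 days, so 31 − 20 = 11 days remain after July 20, 1871; 600 − 11 = 589 left.
August 1871 has 31 days: 589 − 31 = 558 left.
September 1871 has 30 days: 558 − 30 = 528 left.
October 1871 has 31 days: 528 − 31 = 497 left.
November 1871 has 30 days: 497 − 30 = 467 left.
December 1871 has 31 days: 467 − 31 = 436 left.
January 1872 has 31 days: 436 − 31 = 405 left.
February 1872 has 29 days (1872 is a leap year): 405 − 29 = 376 left.
March 1872 has 31 days: 376 − 31 = 345 left.
April 1872 has 30 days: 345 − 30 = 315 left.
May 1872 has 31 days: 315 − 31 = 284 left.
June 1872 has 30 days: 284 − 30 = 254 left.
July 1872 has 31 days: 254 − 31 = 223 left.
August 1872 has 31 days: 223 − 31 = 192 left.
September 1872 has 30 days: 192 − 30 = 162 left.
October 1872 has 31 days: 162 − 31 = 131 left.
November 1872 has 30 days: 131 − 30 = 101 left.
December 1872 has 31 days: 101 − 31 = 70 left.
January 1873 has 31 days: 70 − 31 = 39 left.
February 1873 has 28 days (1873 is not a leap year): 39 − 28 = 11 left.
11 days into March 1873 → March 11, 1873.
Counting forward 6 weeks (= 42 days) from March 11, 1873:
March has 31 days, so 31 − 11 = 20 days remain after March 11, 1873; 42 − 20 = 22 left.
22 days into April 1873 → April 22, 1873.
Counting back 28 weeks (= 196 days) from April 22, 1873:
Going back 22 days from April 22, 1873 reaches the end of the previous month; 196 − 22 = 174 left.
March 1873 has 31 days: 174 − 31 = 143 left.
February 1873 has 28 days (1873 is not a leap year): 143 − 28 = 115 left.
January 1873 has 31 days: 115 − 31 = 84 left.
December 1872 has 31 days: 84 − 31 = 53 left.
November 1872 has 30 days: 53 − 30 = 23 left.
October 1872 has 31 days; 31 − 23 = 8 → October 8, 1872.
Advancing 14 months from October 8, 1872:
month 10 + 14 = 24, which is month 12 of year 1873 → December 1873.
Day 8 is valid in December, giving December 8, 1873.

December 8, 1873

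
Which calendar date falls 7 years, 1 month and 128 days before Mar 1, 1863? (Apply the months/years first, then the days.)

Subtracting 7 years, 1 month and 128 days from March 1, 1863: first the month/year part, then the days.
-7 years → 1856; month 3 − 1 = 2 → February 1856.
Day 1 is valid in February, giving February 1, 1856.
Now subtract 128 days from February 1, 1856.
Going back 1 day from February 1, 1856 reaches the end of the previous month; 128 − 1 = 127 left.
January 1856 has 31 days: 127 − 31 = 96 left.
December 1855 has 31 days: 96 − 31 = 65 left.
November 1855 has 30 days: 65 − 30 = 35 left.
October 1855 has 31 days: 35 − 31 = 4 left.
September 1855 has 30 days; 30 − 4 = 26 → September 26, 1855.

September 26, 1855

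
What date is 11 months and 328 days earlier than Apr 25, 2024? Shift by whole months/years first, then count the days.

July 1, 2022

Going back 11 months and 328 days from April 25, 2024: first the month/year part, then the days.
month 4 − 11 = -7, which is month 5 of year 2023 → May 2023.
Day 25 is valid in May, giving May 25, 2023.
Now subtract 328 days from May 25, 2023.
Going back 25 days from May 25, 2023 reaches the end of the previous month; 328 − 25 = 303 left.
April 2023 has 30 days: 303 − 30 = 273 left.
March 2023 has 31 days: 273 − 31 = 242 left.
February 2023 has 28 days (2023 is not a leap year): 242 − 28 = 214 left.
January 2023 has 31 days: 214 − 31 = 183 left.
December 2022 has 31 days: 183 − 31 = 152 left.
November 2022 has 30 days: 152 − 30 = 122 left.
October 2022 has 31 days: 122 − 31 = 91 left.
September 2022 has 30 days: 91 − 30 = 61 left.
August 2022 has 31 days: 61 − 31 = 30 left.
July 2022 has 31 days; 31 − 30 = 1 → July 1, 2022.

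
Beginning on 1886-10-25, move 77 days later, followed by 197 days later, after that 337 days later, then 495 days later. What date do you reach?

November 4, 1889

Adding 77 days from October 25, 1886:
October has 31 days, so 31 − 25 = 6 days remain after October 25, 1886; 77 − 6 = 71 left.
November 1886 has 30 days: 71 − 30 = 41 left.
December 1886 has 31 days: 41 − 31 = 10 left.
10 days into January 1887 → January 10, 1887.
Adding 197 days from January 10, 1887:
January has 31 days, so 31 − 10 = 21 days remain after January 10, 1887; 197 − 21 = 176 left.
February 1887 has 28 days (1887 is not a leap year): 176 − 28 = 148 left.
March 1887 has 31 days: 148 − 31 = 117 left.
April 1887 has 30 days: 117 − 30 = 87 left.
May 1887 has 31 days: 87 − 31 = 56 left.
June 1887 has 30 days: 56 − 30 = 26 left.
26 days into July 1887 → July 26, 1887.
Adding 337 days from July 26, 1887:
July has 31 days, so 31 − 26 = 5 days remain after July 26, 1887; 337 − 5 = 332 left.
August 1887 has 31 days: 332 − 31 = 301 left.
September 1887 has 30 days: 301 − 30 = 271 left.
October 1887 has 31 days: 271 − 31 = 240 left.
November 1887 has 30 days: 240 − 30 = 210 left.
December 1887 has 31 days: 210 − 31 = 179 left.
January 1888 has 31 days: 179 − 31 = 148 left.
February 1888 has 29 days (1888 is a leap year): 148 − 29 = 119 left.
March 1888 has 31 days: 119 − 31 = 88 left.
April 1888 has 30 days: 88 − 30 = 58 left.
May 1888 has 31 days: 58 − 31 = 27 left.
27 days into June 1888 → June 27, 1888.
Adding 495 days from June 27, 1888:
June has 30 days, so 30 − 27 = 3 days remain after June 27, 1888; 495 − 3 = 492 left.
July 1888 has 31 days: 492 − 31 = 461 left.
August 1888 has 31 days: 461 − 31 = 430 left.
September 1888 has 30 days: 430 − 30 = 400 left.
October 1888 has 31 days: 400 − 31 = 369 left.
November 1888 has 30 days: 369 − 30 = 339 left.
December 1888 has 31 days: 339 − 31 = 308 left.
January 1889 has 31 days: 308 − 31 = 277 left.
February 1889 has 28 days (1889 is not a leap year): 277 − 28 = 249 left.
March 1889 has 31 days: 249 − 31 = 218 left.
April 1889 has 30 days: 218 − 30 = 188 left.
May 1889 has 31 days: 188 − 31 = 157 left.
June 1889 has 30 days: 157 − 30 = 127 left.
July 1889 has 31 days: 127 − 31 = 96 left.
August 1889 has 31 days: 96 − 31 = 65 left.
September 1889 has 30 days: 65 − 30 = 35 left.
October 1889 has 31 days: 35 − 31 = 4 left.
4 days into November 1889 → November 4, 1889.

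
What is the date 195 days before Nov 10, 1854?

Subtracting 195 days from November 10, 1854.
Going back 10 days from November 10, 1854 reaches the end of the previous month; 195 − 10 = 185 left.
October 1854 has 31 days: 185 − 31 = 154 left.
September 1854 has 30 days: 154 − 30 = 124 left.
August 1854 has 31 days: 124 − 31 = 93 left.
July 1854 has 31 days: 93 − 31 = 62 left.
June 1854 has 30 days: 62 − 30 = 32 left.
May 1854 has 31 days: 32 − 31 = 1 left.
April 1854 has 30 days; 30 − 1 = 29 → April 29, 1854.

April 29, 1854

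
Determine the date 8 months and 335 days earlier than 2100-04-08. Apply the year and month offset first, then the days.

September 7, 2098

Going back 8 months and 335 days from April 8, 2100: first the month/year part, then the days.
month 4 − 8 = -4, which is month 8 of year 2099 → August 2099.
Day 8 is valid in August, giving August 8, 2099.
Now subtract 335 days from August 8, 2099.
Going back 8 days from August 8, 2099 reaches the end of the previous month; 335 − 8 = 327 left.
July 2099 has 31 days: 327 − 31 = 296 left.
June 2099 has 30 days: 296 − 30 = 266 left.
May 2099 has 31 days: 266 − 31 = 235 left.
April 2099 has 30 days: 235 − 30 = 205 left.
March 2099 has 31 days: 205 − 31 = 174 left.
February 2099 has 28 days (2099 is not a leap year): 174 − 28 = 146 left.
January 2099 has 31 days: 146 − 31 = 115 left.
December 2098 has 31 days: 115 − 31 = 84 left.
November 2098 has 30 days: 84 − 30 = 54 left.
October 2098 has 31 days: 54 − 31 = 23 left.
September 2098 has 30 days; 30 − 23 = 7 → September 7, 2098.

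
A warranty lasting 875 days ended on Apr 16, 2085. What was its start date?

November 23, 2082

Subtracting 875 days from April 16, 2085.
Going back 16 days from April 16, 2085 reaches the end of the previous month; 875 − 16 = 859 left.
March 2085 has 31 days: 859 − 31 = 828 left.
February 2085 has 28 days (2085 is not a leap year): 828 − 28 = 800 left.
January 2085 has 31 days: 800 − 31 = 769 left.
December 2084 has 31 days: 769 − 31 = 738 left.
November 2084 has 30 days: 738 − 30 = 708 left.
October 2084 has 31 days: 708 − 31 = 677 left.
September 2084 has 30 days: 677 − 30 = 647 left.
August 2084 has 31 days: 647 − 31 = 616 left.
July 2084 has 31 days: 616 − 31 = 585 left.
June 2084 has 30 days: 585 − 30 = 555 left.
May 2084 has 31 days: 555 − 31 = 524 left.
April 2084 has 30 days: 524 − 30 = 494 left.
March 2084 has 31 days: 494 − 31 = 463 left.
February 2084 has 29 days (2084 is a leap year): 463 − 29 = 434 left.
January 2084 has 31 days: 434 − 31 = 403 left.
December 2083 has 31 days: 403 − 31 = 372 left.
November 2083 has 30 days: 372 − 30 = 342 left.
October 2083 has 31 days: 342 − 31 = 311 left.
September 2083 has 30 days: 311 − 30 = 281 left.
August 2083 has 31 days: 281 − 31 = 250 left.
July 2083 has 31 days: 250 − 31 = 219 left.
June 2083 has 30 days: 219 − 30 = 189 left.
May 2083 has 31 days: 189 − 31 = 158 left.
April 2083 has 30 days: 158 − 30 = 128 left.
March 2083 has 31 days: 128 − 31 = 97 left.
February 2083 has 28 days (2083 is not a leap year): 97 − 28 = 69 left.
January 2083 has 31 days: 69 − 31 = 38 left.
December 2082 has 31 days: 38 − 31 = 7 left.
November 2082 has 30 days; 30 − 7 = 23 → November 23, 2082.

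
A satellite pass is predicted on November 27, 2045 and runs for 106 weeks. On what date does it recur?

Adding 106 weeks = 742 days from November 27, 2045.
November has 30 days, so 30 − 27 = 3 days remain after November 27, 2045; 742 − 3 = 739 left.
December 2045 has 31 days: 739 − 31 = 708 left.
January 2046 has 31 days: 708 − 31 = 677 left.
February 2046 has 28 days (2046 is not a leap year): 677 − 28 = 649 left.
March 2046 has 31 days: 649 − 31 = 618 left.
April 2046 has 30 days: 618 − 30 = 588 left.
May 2046 has 31 days: 588 − 31 = 557 left.
June 2046 has 30 days: 557 − 30 = 527 left.
July 2046 has 31 days: 527 − 31 = 496 left.
August 2046 has 31 days: 496 − 31 = 465 left.
September 2046 has 30 days: 465 − 30 = 435 left.
October 2046 has 31 days: 435 − 31 = 404 left.
November 2046 has 30 days: 404 − 30 = 374 left.
December 2046 has 31 days: 374 − 31 = 343 left.
January 2047 has 31 days: 343 − 31 = 312 left.
February 2047 has 28 days (2047 is not a leap year): 312 − 28 = 284 left.
March 2047 has 31 days: 284 − 31 = 253 left.
April 2047 has 30 days: 253 − 30 = 223 left.
May 2047 has 31 days: 223 − 31 = 192 left.
June 2047 has 30 days: 192 − 30 = 162 left.
July 2047 has 31 days: 162 − 31 = 131 left.
August 2047 has 31 days: 131 − 31 = 100 left.
September 2047 has 30 days: 100 − 30 = 70 left.
October 2047 has 31 days: 70 − 31 = 39 left.
November 2047 has 30 days: 39 − 30 = 9 left.
9 days into December 2047 → December 9, 2047.

December 9, 2047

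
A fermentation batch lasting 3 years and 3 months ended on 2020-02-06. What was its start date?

November 6, 2016

Going back 3 years and 3 months from February 6, 2020.
-3 years → 2017; month 2 − 3 = -1, which is month 11 of year 2016 → November 2016.
Day 6 is valid in November, giving November 6, 2016.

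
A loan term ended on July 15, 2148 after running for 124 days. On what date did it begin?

Going back 124 days from July 15, 2148.
Going back 15 days from July 15, 2148 reaches the end of the previous month; 124 − 15 = 109 left.
June 2148 has 30 days: 109 − 30 = 79 left.
May 2148 has 31 days: 79 − 31 = 48 left.
April 2148 has 30 days: 48 − 30 = 18 left.
March 2148 has 31 days; 31 − 18 = 13 → March 13, 2148.

March 13, 2148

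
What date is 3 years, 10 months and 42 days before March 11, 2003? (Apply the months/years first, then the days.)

March 30, 1999

Subtracting 3 years, 10 months and 42 days from March 11, 2003: first the month/year part, then the days.
-3 years → 2000; month 3 − 10 = -7, which is month 5 of year 1999 → May 1999.
Day 11 is valid in May, giving May 11, 1999.
Now subtract 42 days from May 11, 1999.
Going back 11 days from May 11, 1999 reaches the end of the previous month; 42 − 11 = 31 left.
April 1999 has 30 days: 31 − 30 = 1 left.
March 1999 has 31 days; 31 − 1 = 30 → March 30, 1999.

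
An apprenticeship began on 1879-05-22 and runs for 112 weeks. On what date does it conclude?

July 14, 1881

Counting forward 112 weeks = 784 days from May 22, 1879.
May has 31 days, so 31 − 22 = 9 days remain after May 22, 1879; 784 − 9 = 775 left.
June 1879 has 30 days: 775 − 30 = 745 left.
July 1879 has 31 days: 745 − 31 = 714 left.
August 1879 has 31 days: 714 − 31 = 683 left.
September 1879 has 30 days: 683 − 30 = 653 left.
October 1879 has 31 days: 653 − 31 = 622 left.
November 1879 has 30 days: 622 − 30 = 592 left.
December 1879 has 31 days: 592 − 31 = 561 left.
January 1880 has 31 days: 561 − 31 = 530 left.
February 1880 has 29 days (1880 is a leap year): 530 − 29 = 501 left.
March 1880 has 31 days: 501 − 31 = 470 left.
April 1880 has 30 days: 470 − 30 = 440 left.
May 1880 has 31 days: 440 − 31 = 409 left.
June 1880 has 30 days: 409 − 30 = 379 left.
July 1880 has 31 days: 379 − 31 = 348 left.
August 1880 has 31 days: 348 − 31 = 317 left.
September 1880 has 30 days: 317 − 30 = 287 left.
October 1880 has 31 days: 287 − 31 = 256 left.
November 1880 has 30 days: 256 − 30 = 226 left.
December 1880 has 31 days: 226 − 31 = 195 left.
January 1881 has 31 days: 195 − 31 = 164 left.
February 1881 has 28 days (1881 is not a leap year): 164 − 28 = 136 left.
March 1881 has 31 days: 136 − 31 = 105 left.
April 1881 has 30 days: 105 − 30 = 75 left.
May 1881 has 31 days: 75 − 31 = 44 left.
June 1881 has 30 days: 44 − 30 = 14 left.
14 days into July 1881 → July 14, 1881.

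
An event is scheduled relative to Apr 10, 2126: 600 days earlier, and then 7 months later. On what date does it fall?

Going back 600 days from April 10, 2126:
Going back 10 days from April 10, 2126 reaches the end of the previous month; 600 − 10 = 590 left.
March 2126 has 31 days: 590 − 31 = 559 left.
February 2126 has 28 days (2126 is not a leap year): 559 − 28 = 531 left.
January 2126 has 31 days: 531 − 31 = 500 left.
December 2125 has 31 days: 500 − 31 = 469 left.
November 2125 has 30 days: 469 − 30 = 439 left.
October 2125 has 31 days: 439 − 31 = 408 left.
September 2125 has 30 days: 408 − 30 = 378 left.
August 2125 has 31 days: 378 − 31 = 347 left.
July 2125 has 31 days: 347 − 31 = 316 left.
June 2125 has 30 days: 316 − 30 = 286 left.
May 2125 has 31 days: 286 − 31 = 255 left.
April 2125 has 30 days: 255 − 30 = 225 left.
March 2125 has 31 days: 225 − 31 = 194 left.
February 2125 has 28 days (2125 is not a leap year): 194 − 28 = 166 left.
January 2125 has 31 days: 166 − 31 = 135 left.
December 2124 has 31 days: 135 − 31 = 104 left.
November 2124 has 30 days: 104 − 30 = 74 left.
October 2124 has 31 days: 74 − 31 = 43 left.
September 2124 has 30 days: 43 − 30 = 13 left.
August 2124 has 31 days; 31 − 13 = 18 → August 18, 2124.
Adding 7 months from August 18, 2124:
month 8 + 7 = 15, which is month 3 of year 2125 → March 2125.
Day 18 is valid in March, giving March 18, 2125.

March 18, 2125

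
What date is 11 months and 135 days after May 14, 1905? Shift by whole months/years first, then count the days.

Advancing 11 months and 135 days from May 14, 1905: first the month/year part, then the days.
month 5 + 11 = 16, which is month 4 of year 1906 → April 1906.
Day 14 is valid in April, giving April 14, 1906.
Now add 135 days from April 14, 1906.
April has 30 days, so 30 − 14 = 16 days remain after April 14, 1906; 135 − 16 = 119 left.
May 1906 has 31 days: 119 − 31 = 88 left.
June 1906 has 30 days: 88 − 30 = 58 left.
July 1906 has 31 days: 58 − 31 = 27 left.
27 days into August 1906 → August 27, 1906.

August 27, 1906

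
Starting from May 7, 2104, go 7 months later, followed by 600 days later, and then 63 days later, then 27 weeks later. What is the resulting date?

Advancing 7 months from May 7, 2104:
month 5 + 7 = 12 → December 2104.
Day 7 is valid in December, giving December 7, 2104.
Adding 600 days from December 7, 2104:
December has 31 days, so 31 − 7 = 24 days remain after December 7, 2104; 600 − 24 = 576 left.
January 2105 has 31 days: 576 − 31 = 545 left.
February 2105 has 28 days (2105 is not a leap year): 545 − 28 = 517 left.
March 2105 has 31 days: 517 − 31 = 486 left.
April 2105 has 30 days: 486 − 30 = 456 left.
May 2105 has 31 days: 456 − 31 = 425 left.
June 2105 has 30 days: 425 − 30 = 395 left.
July 2105 has 31 days: 395 − 31 = 364 left.
August 2105 has 31 days: 364 − 31 = 333 left.
September 2105 has 30 days: 333 − 30 = 303 left.
October 2105 has 31 days: 303 − 31 = 272 left.
November 2105 has 30 days: 272 − 30 = 242 left.
December 2105 has 31 days: 242 − 31 = 211 left.
January 2106 has 31 days: 211 − 31 = 180 left.
February 2106 has 28 days (2106 is not a leap year): 180 − 28 = 152 left.
March 2106 has 31 days: 152 − 31 = 121 left.
April 2106 has 30 days: 121 − 30 = 91 left.
May 2106 has 31 days: 91 − 31 = 60 left.
June 2106 has 30 days: 60 − 30 = 30 left.
30 days into July 2106 → July 30, 2106.
Advancing 63 days from July 30, 2106:
July has 31 days, so 31 − 30 = 1 day remains after July 30, 2106; 63 − 1 = 62 left.
August 2106 has 31 days: 62 − 31 = 31 left.
September 2106 has 30 days: 31 − 30 = 1 left.
1 day into October 2106 → October 1, 2106.
Adding 27 weeks (= 189 days) from October 1, 2106:
October has 31 days, so 31 − 1 = 30 days remain after October 1, 2106; 189 − 30 = 159 left.
November 2106 has 30 days: 159 − 30 = 129 left.
December 2106 has 31 days: 129 − 31 = 98 left.
January 2107 has 31 days: 98 − 31 = 67 left.
February 2107 has 28 days (2107 is not a leap year): 67 − 28 = 39 left.
March 2107 has 31 days: 39 − 31 = 8 left.
8 days into April 2107 → April 8, 2107.

April 8, 2107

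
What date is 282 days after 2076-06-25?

April 3, 2077

Advancing 282 days from June 25, 2076.
June has 30 days, so 30 − 25 = 5 days remain after June 25, 2076; 282 − 5 = 277 left.
July 2076 has 31 days: 277 − 31 = 246 left.
August 2076 has 31 days: 246 − 31 = 215 left.
September 2076 has 30 days: 215 − 30 = 185 left.
October 2076 has 31 days: 185 − 31 = 154 left.
November 2076 has 30 days: 154 − 30 = 124 left.
December 2076 has 31 days: 124 − 31 = 93 left.
January 2077 has 31 days: 93 − 31 = 62 left.
February 2077 has 28 days (2077 is not a leap year): 62 − 28 = 34 left.
March 2077 has 31 days: 34 − 31 = 3 left.
3 days into April 2077 → April 3, 2077.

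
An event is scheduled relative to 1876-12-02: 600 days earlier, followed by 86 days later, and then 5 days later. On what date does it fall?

Going back 600 days from December 2, 1876:
Going back 2 days from December 2, 1876 reaches the end of the previous month; 600 − 2 = 598 left.
November 1876 has 30 days: 598 − 30 = 568 left.
October 1876 has 31 days: 568 − 31 = 537 left.
September 1876 has 30 days: 537 − 30 = 507 left.
August 1876 has 31 days: 507 − 31 = 476 left.
July 1876 has 31 days: 476 − 31 = 445 left.
June 1876 has 30 days: 445 − 30 = 415 left.
May 1876 has 31 days: 415 − 31 = 384 left.
April 1876 has 30 days: 384 − 30 = 354 left.
March 1876 has 31 days: 354 − 31 = 323 left.
February 1876 has 29 days (1876 is a leap year): 323 − 29 = 294 left.
January 1876 has 31 days: 294 − 31 = 263 left.
December 1875 has 31 days: 263 − 31 = 232 left.
November 1875 has 30 days: 232 − 30 = 202 left.
October 1875 has 31 days: 202 − 31 = 171 left.
September 1875 has 30 days: 171 − 30 = 141 left.
August 1875 has 31 days: 141 − 31 = 110 left.
July 1875 has 31 days: 110 − 31 = 79 left.
June 1875 has 30 days: 79 − 30 = 49 left.
May 1875 has 31 days: 49 − 31 = 18 left.
April 1875 has 30 days; 30 − 18 = 12 → April 12, 1875.
Counting forward 86 days from April 12, 1875:
April has 30 days, so 30 − 12 = 18 days remain after April 12, 1875; 86 − 18 = 68 left.
May 1875 has 31 days: 68 − 31 = 37 left.
June 1875 has 30 days: 37 − 30 = 7 left.
7 days into July 1875 → July 7, 1875.
Adding 5 days from July 7, 1875:
July has 31 days; 7 + 5 = 12, still in July.

July 12, 1875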